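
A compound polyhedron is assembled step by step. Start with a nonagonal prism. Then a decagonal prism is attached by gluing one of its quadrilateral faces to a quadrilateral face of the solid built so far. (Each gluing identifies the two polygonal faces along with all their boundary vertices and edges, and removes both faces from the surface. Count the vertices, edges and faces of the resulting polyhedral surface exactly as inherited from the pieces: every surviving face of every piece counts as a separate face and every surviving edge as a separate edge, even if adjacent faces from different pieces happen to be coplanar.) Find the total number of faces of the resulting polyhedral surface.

A nonagonal prism: V=18, E=27, F=11.
Attach a decagonal prism (V=20, E=30, F=12) along a 4-gon: merge 4 vertices and 4 edges, delete both glued faces → V=34, E=53, F=21.
Check: V − E + F = 34 − 53 + 21 = 2.

21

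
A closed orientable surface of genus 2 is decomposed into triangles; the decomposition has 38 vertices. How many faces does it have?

80

χ = 2 − 2·2 = -2, and every face is a triangle so 3F = 2E.
V − E + F = -2 with E = 3F/2 gives 38 − (3/2 − 1)·F = -2, so F = 80 and E = 120.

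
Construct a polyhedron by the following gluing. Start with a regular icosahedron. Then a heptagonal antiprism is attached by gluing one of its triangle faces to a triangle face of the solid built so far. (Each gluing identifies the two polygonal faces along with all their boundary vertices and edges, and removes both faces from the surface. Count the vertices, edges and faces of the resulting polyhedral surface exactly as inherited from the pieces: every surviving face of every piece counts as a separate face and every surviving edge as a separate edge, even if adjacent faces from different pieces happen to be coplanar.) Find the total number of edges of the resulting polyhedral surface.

A regular icosahedron: V=12, E=30, F=20.
Attach a heptagonal antiprism (V=14, E=28, F=16) along a 3-gon: merge 3 vertices and 3 edges, delete both glued faces → V=23, E=55, F=34.
Check: V − E + F = 23 − 55 + 34 = 2.

55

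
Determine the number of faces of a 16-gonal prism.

A prism on an n-gon has two n-gon bases and n rectangular sides: V = 2·16 = 32, E = 3·16 = 48, F = 16 + 2 = 18.

18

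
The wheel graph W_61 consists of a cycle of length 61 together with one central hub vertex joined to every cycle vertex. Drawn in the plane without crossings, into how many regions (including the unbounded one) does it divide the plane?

W_61 has V = 61 + 1 = 62 vertices and E = 2·61 = 122 edges.
By Euler's formula F = 2 − V + E = 2 − 62 + 122 = 62.

62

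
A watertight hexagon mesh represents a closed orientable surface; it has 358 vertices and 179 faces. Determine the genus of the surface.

Every face is a hexagon, so 2E = 6·179 = 1074, giving E = 537.
χ = V − E + F = 358 − 537 + 179 = 0.
For a closed orientable surface χ = 2 − 2g, so g = (2 − (0))/2 = 1.

1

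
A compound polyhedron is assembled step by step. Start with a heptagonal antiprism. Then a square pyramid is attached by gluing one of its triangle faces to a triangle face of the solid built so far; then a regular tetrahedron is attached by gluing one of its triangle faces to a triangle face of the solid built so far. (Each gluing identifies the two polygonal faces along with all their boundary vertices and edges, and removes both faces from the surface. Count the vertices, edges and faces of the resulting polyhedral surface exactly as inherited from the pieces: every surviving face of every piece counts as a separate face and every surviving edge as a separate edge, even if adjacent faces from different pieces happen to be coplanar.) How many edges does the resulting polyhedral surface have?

A heptagonal antiprism: V=14, E=28, F=16.
Attach a square pyramid (V=5, E=8, F=5) along a 3-gon: merge 3 vertices and 3 edges, delete both glued faces → V=16, E=33, F=19.
Attach a regular tetrahedron (V=4, E=6, F=4) along a 3-gon: merge 3 vertices and 3 edges, delete both glued faces → V=17, E=36, F=21.
Check: V − E + F = 17 − 36 + 21 = 2.

36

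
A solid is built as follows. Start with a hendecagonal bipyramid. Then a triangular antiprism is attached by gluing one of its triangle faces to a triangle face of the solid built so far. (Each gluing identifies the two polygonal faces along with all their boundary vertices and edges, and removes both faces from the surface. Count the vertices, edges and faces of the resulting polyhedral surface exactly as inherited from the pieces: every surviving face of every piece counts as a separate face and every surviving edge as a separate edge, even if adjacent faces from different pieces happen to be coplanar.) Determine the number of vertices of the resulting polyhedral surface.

16

A hendecagonal bipyramid: V=13, E=33, F=22.
Attach a triangular antiprism (V=6, E=12, F=8) along a 3-gon: merge 3 vertices and 3 edges, delete both glued faces → V=16, E=42, F=28.
Check: V − E + F = 16 − 42 + 28 = 2.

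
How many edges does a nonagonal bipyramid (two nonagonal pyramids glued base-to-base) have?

A bipyramid over an n-gon has 2n triangular faces and n + 2 vertices: V = 9 + 2 = 11, E = 3·9 = 27, F = 2·9 = 18.

27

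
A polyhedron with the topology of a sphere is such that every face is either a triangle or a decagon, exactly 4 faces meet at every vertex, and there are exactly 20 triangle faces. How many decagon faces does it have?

2

Let x be the number of decagons; then F = 20 + x.
Edge–face incidences: 2E = 3·20 + 10·x = 60 + 10x.
Every vertex has degree 4, so 4V = 2E.
Euler: V − E + F = 2 ⇒ (2E)/4 − E + (20 + x) = 2.
Multiply by 8: 2·(2E) − 4·(2E) + 8·(20 + x) = 16, i.e. 160 + 8x − 2·(60 + 10x) = 16.
Collecting terms: −12x + 40 = 16, so −12x = −24, so x = 2.
Then 2E = 60 + 10·2 = 80, so E = 40, V = 2E/4 = 20, F = 20 + 2 = 22.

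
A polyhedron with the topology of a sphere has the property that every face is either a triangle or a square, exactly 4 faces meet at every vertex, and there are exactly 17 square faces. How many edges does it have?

46

Let x be the number of triangles; then F = 17 + x.
Edge–face incidences: 2E = 4·17 + 3·x = 68 + 3x.
Every vertex has degree 4, so 4V = 2E.
Euler: V − E + F = 2 ⇒ (2E)/4 − E + (17 + x) = 2.
Multiply by 8: 2·(2E) − 4·(2E) + 8·(17 + x) = 16, i.e. 136 + 8x − 2·(68 + 3x) = 16.
Collecting terms: 2x = 16, so x = 8.
Then 2E = 68 + 3·8 = 92, so E = 46, V = 2E/4 = 23, F = 17 + 8 = 25.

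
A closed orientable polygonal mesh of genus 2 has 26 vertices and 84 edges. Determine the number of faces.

56

For a closed orientable surface of genus 2, χ = 2 − 2·2 = -2.
F = -2 − V + E = -2 − 26 + 84 = 56.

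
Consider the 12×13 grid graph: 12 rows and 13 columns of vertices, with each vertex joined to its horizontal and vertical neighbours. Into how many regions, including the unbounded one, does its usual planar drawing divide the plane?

133

The grid has V = 12·13 = 156 vertices and E = 12·12 + 13·11 = 287 edges.
F = 2 − V + E = 2 − 156 + 287 = 133.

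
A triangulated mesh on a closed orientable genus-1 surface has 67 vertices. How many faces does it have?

134

χ = 2 − 2·1 = 0, and every face is a triangle so 3F = 2E.
V − E + F = 0 with E = 3F/2 gives 67 − (3/2 − 1)·F = 0, so F = 134 and E = 201.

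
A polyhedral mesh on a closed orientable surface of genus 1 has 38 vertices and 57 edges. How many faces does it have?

19

For a closed orientable surface of genus 1, χ = 2 − 2·1 = 0.
F = 0 − V + E = 0 − 38 + 57 = 19.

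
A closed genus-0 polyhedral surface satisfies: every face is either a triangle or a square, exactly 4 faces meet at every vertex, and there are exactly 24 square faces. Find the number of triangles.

8

Let x be the number of triangles; then F = 24 + x.
Edge–face incidences: 2E = 4·24 + 3·x = 96 + 3x.
Every vertex has degree 4, so 4V = 2E.
Euler: V − E + F = 2 ⇒ (2E)/4 − E + (24 + x) = 2.
Multiply by 8: 2·(2E) − 4·(2E) + 8·(24 + x) = 16, i.e. 192 + 8x − 2·(96 + 3x) = 16.
Collecting terms: 2x = 16, so x = 8.
Then 2E = 96 + 3·8 = 120, so E = 60, V = 2E/4 = 30, F = 24 + 8 = 32.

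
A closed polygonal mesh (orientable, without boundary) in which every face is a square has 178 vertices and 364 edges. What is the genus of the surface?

3

Every face is a square and each edge borders two faces, so 4F = 2·364, giving F = 182.
χ = V − E + F = 178 − 364 + 182 = -4.
For a closed orientable surface χ = 2 − 2g, so g = (2 − (-4))/2 = 3.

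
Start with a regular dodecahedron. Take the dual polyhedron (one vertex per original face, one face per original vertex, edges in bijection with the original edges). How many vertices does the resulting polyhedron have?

The base solid has V = 20, E = 30, F = 12.
The dual swaps V and F and preserves E: V′ = F = 12, E′ = E = 30, F′ = V = 20.

12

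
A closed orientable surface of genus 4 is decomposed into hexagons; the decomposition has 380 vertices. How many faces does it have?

193

χ = 2 − 2·4 = -6, and every face is a hexagon so 6F = 2E.
V − E + F = -6 with E = 6F/2 gives 380 − (6/2 − 1)·F = -6, so F = 193 and E = 579.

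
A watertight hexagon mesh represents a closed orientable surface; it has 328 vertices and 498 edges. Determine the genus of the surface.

Every face is a hexagon and each edge borders two faces, so 6F = 2·498, giving F = 166.
χ = V − E + F = 328 − 498 + 166 = -4.
For a closed orientable surface χ = 2 − 2g, so g = (2 − (-4))/2 = 3.

3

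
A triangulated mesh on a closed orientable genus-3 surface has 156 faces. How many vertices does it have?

χ = 2 − 2·3 = -4, and every face is a triangle so 3F = 2E.
E = 3·156/2 = 234. Then V = -4 + E − F = -4 + 234 − 156 = 74.

74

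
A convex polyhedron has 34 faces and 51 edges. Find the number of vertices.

19

Here V − E + F = 2.
V = 2 + E − F = 2 + 51 − 34 = 19.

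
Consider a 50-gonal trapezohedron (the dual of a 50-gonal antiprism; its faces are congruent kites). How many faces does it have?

The n-trapezohedron (dual of the n-antiprism) has V = 2·50 + 2 = 102, E = 4·50 = 200, F = 2·50 = 100.

100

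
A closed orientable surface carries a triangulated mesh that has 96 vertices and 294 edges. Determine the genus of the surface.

2

Every face is a triangle and each edge borders two faces, so 3F = 2·294, giving F = 196.
χ = V − E + F = 96 − 294 + 196 = -2.
For a closed orientable surface χ = 2 − 2g, so g = (2 − (-2))/2 = 2.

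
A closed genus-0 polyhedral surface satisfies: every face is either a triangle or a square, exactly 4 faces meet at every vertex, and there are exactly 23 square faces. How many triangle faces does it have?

Let x be the number of triangles; then F = 23 + x.
Edge–face incidences: 2E = 4·23 + 3·x = 92 + 3x.
Every vertex has degree 4, so 4V = 2E.
Euler: V − E + F = 2 ⇒ (2E)/4 − E + (23 + x) = 2.
Multiply by 8: 2·(2E) − 4·(2E) + 8·(23 + x) = 16, i.e. 184 + 8x − 2·(92 + 3x) = 16.
Collecting terms: 2x = 16, so x = 8.
Then 2E = 92 + 3·8 = 116, so E = 58, V = 2E/4 = 29, F = 23 + 8 = 31.

8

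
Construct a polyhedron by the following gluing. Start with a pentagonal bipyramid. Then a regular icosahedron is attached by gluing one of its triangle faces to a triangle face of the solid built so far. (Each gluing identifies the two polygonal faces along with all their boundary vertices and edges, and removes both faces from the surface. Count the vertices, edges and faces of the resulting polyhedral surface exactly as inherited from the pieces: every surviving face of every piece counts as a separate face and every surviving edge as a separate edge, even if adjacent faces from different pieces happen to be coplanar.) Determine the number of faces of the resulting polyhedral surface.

A pentagonal bipyramid: V=7, E=15, F=10.
Attach a regular icosahedron (V=12, E=30, F=20) along a 3-gon: merge 3 vertices and 3 edges, delete both glued faces → V=16, E=42, F=28.
Check: V − E + F = 16 − 42 + 28 = 2.

28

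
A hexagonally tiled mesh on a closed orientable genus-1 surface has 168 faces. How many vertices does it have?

336

χ = 2 − 2·1 = 0, and every face is a hexagon so 6F = 2E.
E = 6·168/2 = 504. Then V = 0 + E − F = 0 + 504 − 168 = 336.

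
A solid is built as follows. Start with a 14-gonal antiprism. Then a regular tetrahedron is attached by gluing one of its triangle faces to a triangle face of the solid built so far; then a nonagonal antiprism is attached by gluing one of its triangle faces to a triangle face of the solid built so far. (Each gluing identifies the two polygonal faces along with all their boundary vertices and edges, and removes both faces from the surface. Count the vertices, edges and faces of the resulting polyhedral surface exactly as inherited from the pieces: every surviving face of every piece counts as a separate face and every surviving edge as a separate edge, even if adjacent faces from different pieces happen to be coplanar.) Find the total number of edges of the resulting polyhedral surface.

A 14-gonal antiprism: V=28, E=56, F=30.
Attach a regular tetrahedron (V=4, E=6, F=4) along a 3-gon: merge 3 vertices and 3 edges, delete both glued faces → V=29, E=59, F=32.
Attach a nonagonal antiprism (V=18, E=36, F=20) along a 3-gon: merge 3 vertices and 3 edges, delete both glued faces → V=44, E=92, F=50.
Check: V − E + F = 44 − 92 + 50 = 2.

92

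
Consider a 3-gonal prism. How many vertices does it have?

6

A prism on an n-gon has two n-gon bases and n rectangular sides: V = 2·3 = 6, E = 3·3 = 9, F = 3 + 2 = 5.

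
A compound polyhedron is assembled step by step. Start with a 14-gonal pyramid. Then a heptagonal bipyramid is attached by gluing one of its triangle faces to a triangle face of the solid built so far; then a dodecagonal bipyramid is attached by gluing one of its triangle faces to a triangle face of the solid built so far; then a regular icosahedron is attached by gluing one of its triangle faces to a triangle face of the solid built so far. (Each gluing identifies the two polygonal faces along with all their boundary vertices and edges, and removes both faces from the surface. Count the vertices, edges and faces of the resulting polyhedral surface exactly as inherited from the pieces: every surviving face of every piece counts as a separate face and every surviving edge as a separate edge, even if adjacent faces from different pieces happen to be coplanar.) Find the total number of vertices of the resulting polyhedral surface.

A 14-gonal pyramid: V=15, E=28, F=15.
Attach a heptagonal bipyramid (V=9, E=21, F=14) along a 3-gon: merge 3 vertices and 3 edges, delete both glued faces → V=21, E=46, F=27.
Attach a dodecagonal bipyramid (V=14, E=36, F=24) along a 3-gon: merge 3 vertices and 3 edges, delete both glued faces → V=32, E=79, F=49.
Attach a regular icosahedron (V=12, E=30, F=20) along a 3-gon: merge 3 vertices and 3 edges, delete both glued faces → V=41, E=106, F=67.
Check: V − E + F = 41 − 106 + 67 = 2.

41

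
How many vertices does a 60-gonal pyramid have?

61

A pyramid on an n-gon base has one n-gon and n triangles: V = 60 + 1 = 61, E = 2·60 = 120, F = 60 + 1 = 61.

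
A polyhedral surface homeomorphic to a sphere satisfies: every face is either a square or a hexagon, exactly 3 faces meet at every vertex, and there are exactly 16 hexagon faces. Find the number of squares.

Let x be the number of squares; then F = 16 + x.
Edge–face incidences: 2E = 6·16 + 4·x = 96 + 4x.
Every vertex has degree 3, so 3V = 2E.
Euler: V − E + F = 2 ⇒ (2E)/3 − E + (16 + x) = 2.
Multiply by 6: 2·(2E) − 3·(2E) + 6·(16 + x) = 12, i.e. 96 + 6x − (96 + 4x) = 12.
Collecting terms: 2x = 12, so x = 6.
Then 2E = 96 + 4·6 = 120, so E = 60, V = 2E/3 = 40, F = 16 + 6 = 22.

6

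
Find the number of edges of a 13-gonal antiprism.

52

An antiprism on an n-gon has two n-gon caps and 2n triangles: V = 2·13 = 26, E = 4·13 = 52, F = 2·13 + 2 = 28.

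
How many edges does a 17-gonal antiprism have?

68

An antiprism on an n-gon has two n-gon caps and 2n triangles: V = 2·17 = 34, E = 4·17 = 68, F = 2·17 + 2 = 36.
Check: V − E + F = 34 − 68 + 36 = 2.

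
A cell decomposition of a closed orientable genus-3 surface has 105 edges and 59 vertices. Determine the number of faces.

42

For a closed orientable surface of genus 3, χ = 2 − 2·3 = -4.
F = -4 − V + E = -4 − 59 + 105 = 42.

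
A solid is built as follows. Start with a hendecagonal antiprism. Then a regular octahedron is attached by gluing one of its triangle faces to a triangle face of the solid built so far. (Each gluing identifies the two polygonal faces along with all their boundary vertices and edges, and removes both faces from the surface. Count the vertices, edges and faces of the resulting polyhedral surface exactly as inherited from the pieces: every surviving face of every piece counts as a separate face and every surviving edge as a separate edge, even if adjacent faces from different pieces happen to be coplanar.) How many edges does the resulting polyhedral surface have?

53

A hendecagonal antiprism: V=22, E=44, F=24.
Attach a regular octahedron (V=6, E=12, F=8) along a 3-gon: merge 3 vertices and 3 edges, delete both glued faces → V=25, E=53, F=30.
Check: V − E + F = 25 − 53 + 30 = 2.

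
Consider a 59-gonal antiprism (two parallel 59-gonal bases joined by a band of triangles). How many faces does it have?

An antiprism on an n-gon has two n-gon caps and 2n triangles: V = 2·59 = 118, E = 4·59 = 236, F = 2·59 + 2 = 120.

120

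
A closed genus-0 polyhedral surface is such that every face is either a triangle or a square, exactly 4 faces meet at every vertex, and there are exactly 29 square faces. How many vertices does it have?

35

Let x be the number of triangles; then F = 29 + x.
Edge–face incidences: 2E = 4·29 + 3·x = 116 + 3x.
Every vertex has degree 4, so 4V = 2E.
Euler: V − E + F = 2 ⇒ (2E)/4 − E + (29 + x) = 2.
Multiply by 8: 2·(2E) − 4·(2E) + 8·(29 + x) = 16, i.e. 232 + 8x − 2·(116 + 3x) = 16.
Collecting terms: 2x = 16, so x = 8.
Then 2E = 116 + 3·8 = 140, so E = 70, V = 2E/4 = 35, F = 29 + 8 = 37.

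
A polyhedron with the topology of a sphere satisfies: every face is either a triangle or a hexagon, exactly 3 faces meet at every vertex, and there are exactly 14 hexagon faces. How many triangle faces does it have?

4

Let x be the number of triangles; then F = 14 + x.
Edge–face incidences: 2E = 6·14 + 3·x = 84 + 3x.
Every vertex has degree 3, so 3V = 2E.
Euler: V − E + F = 2 ⇒ (2E)/3 − E + (14 + x) = 2.
Multiply by 6: 2·(2E) − 3·(2E) + 6·(14 + x) = 12, i.e. 84 + 6x − (84 + 3x) = 12.
Collecting terms: 3x = 12, so x = 4.
Then 2E = 84 + 3·4 = 96, so E = 48, V = 2E/3 = 32, F = 14 + 4 = 18.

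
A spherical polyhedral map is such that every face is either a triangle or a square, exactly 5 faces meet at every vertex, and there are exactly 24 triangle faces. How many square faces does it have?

Let x be the number of squares; then F = 24 + x.
Edge–face incidences: 2E = 3·24 + 4·x = 72 + 4x.
Every vertex has degree 5, so 5V = 2E.
Euler: V − E + F = 2 ⇒ (2E)/5 − E + (24 + x) = 2.
Multiply by 10: 2·(2E) − 5·(2E) + 10·(24 + x) = 20, i.e. 240 + 10x − 3·(72 + 4x) = 20.
Collecting terms: −2x + 24 = 20, so −2x = −4, so x = 2.
Then 2E = 72 + 4·2 = 80, so E = 40, V = 2E/5 = 16, F = 24 + 2 = 26.

2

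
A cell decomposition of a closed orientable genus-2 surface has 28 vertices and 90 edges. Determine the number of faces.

For a closed orientable surface of genus 2, χ = 2 − 2·2 = -2.
F = -2 − V + E = -2 − 28 + 90 = 60.

60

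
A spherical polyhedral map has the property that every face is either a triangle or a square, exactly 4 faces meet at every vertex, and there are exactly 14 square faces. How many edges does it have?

40

Let x be the number of triangles; then F = 14 + x.
Edge–face incidences: 2E = 4·14 + 3·x = 56 + 3x.
Every vertex has degree 4, so 4V = 2E.
Euler: V − E + F = 2 ⇒ (2E)/4 − E + (14 + x) = 2.
Multiply by 8: 2·(2E) − 4·(2E) + 8·(14 + x) = 16, i.e. 112 + 8x − 2·(56 + 3x) = 16.
Collecting terms: 2x = 16, so x = 8.
Then 2E = 56 + 3·8 = 80, so E = 40, V = 2E/4 = 20, F = 14 + 8 = 22.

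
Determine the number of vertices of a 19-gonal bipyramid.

A bipyramid over an n-gon has 2n triangular faces and n + 2 vertices: V = 19 + 2 = 21, E = 3·19 = 57, F = 2·19 = 38.

21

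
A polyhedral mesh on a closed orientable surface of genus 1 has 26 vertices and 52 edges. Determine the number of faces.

26

For a closed orientable surface of genus 1, χ = 2 − 2·1 = 0.
F = 0 − V + E = 0 − 26 + 52 = 26.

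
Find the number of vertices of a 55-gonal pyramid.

56

A pyramid on an n-gon base has one n-gon and n triangles: V = 55 + 1 = 56, E = 2·55 = 110, F = 55 + 1 = 56.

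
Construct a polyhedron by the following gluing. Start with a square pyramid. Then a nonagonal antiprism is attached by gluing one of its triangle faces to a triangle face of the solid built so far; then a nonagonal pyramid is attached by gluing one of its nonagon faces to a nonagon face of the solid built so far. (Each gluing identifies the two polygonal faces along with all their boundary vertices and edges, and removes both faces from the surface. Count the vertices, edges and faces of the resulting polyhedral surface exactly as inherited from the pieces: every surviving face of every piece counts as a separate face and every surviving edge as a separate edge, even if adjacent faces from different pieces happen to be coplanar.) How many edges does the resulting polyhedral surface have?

A square pyramid: V=5, E=8, F=5.
Attach a nonagonal antiprism (V=18, E=36, F=20) along a 3-gon: merge 3 vertices and 3 edges, delete both glued faces → V=20, E=41, F=23.
Attach a nonagonal pyramid (V=10, E=18, F=10) along a 9-gon: merge 9 vertices and 9 edges, delete both glued faces → V=21, E=50, F=31.
Check: V − E + F = 21 − 50 + 31 = 2.

50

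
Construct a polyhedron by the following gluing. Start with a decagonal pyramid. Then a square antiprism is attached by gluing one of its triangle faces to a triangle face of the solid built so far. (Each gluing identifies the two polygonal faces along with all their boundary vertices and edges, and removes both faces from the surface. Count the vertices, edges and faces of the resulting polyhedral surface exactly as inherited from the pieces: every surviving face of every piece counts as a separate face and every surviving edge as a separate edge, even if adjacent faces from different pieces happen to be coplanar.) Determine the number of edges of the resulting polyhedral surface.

A decagonal pyramid: V=11, E=20, F=11.
Attach a square antiprism (V=8, E=16, F=10) along a 3-gon: merge 3 vertices and 3 edges, delete both glued faces → V=16, E=33, F=19.
Check: V − E + F = 16 − 33 + 19 = 2.

33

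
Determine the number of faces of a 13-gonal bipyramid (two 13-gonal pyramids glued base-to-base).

26

A bipyramid over an n-gon has 2n triangular faces and n + 2 vertices: V = 13 + 2 = 15, E = 3·13 = 39, F = 2·13 = 26.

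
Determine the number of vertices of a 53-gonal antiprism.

106

An antiprism on an n-gon has two n-gon caps and 2n triangles: V = 2·53 = 106, E = 4·53 = 212, F = 2·53 + 2 = 108.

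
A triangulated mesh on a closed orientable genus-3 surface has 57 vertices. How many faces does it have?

122

χ = 2 − 2·3 = -4, and every face is a triangle so 3F = 2E.
V − E + F = -4 with E = 3F/2 gives 57 − (3/2 − 1)·F = -4, so F = 122 and E = 183.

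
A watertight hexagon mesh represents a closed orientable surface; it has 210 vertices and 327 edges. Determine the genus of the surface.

Every face is a hexagon and each edge borders two faces, so 6F = 2·327, giving F = 109.
χ = V − E + F = 210 − 327 + 109 = -8.
For a closed orientable surface χ = 2 − 2g, so g = (2 − (-8))/2 = 5.

5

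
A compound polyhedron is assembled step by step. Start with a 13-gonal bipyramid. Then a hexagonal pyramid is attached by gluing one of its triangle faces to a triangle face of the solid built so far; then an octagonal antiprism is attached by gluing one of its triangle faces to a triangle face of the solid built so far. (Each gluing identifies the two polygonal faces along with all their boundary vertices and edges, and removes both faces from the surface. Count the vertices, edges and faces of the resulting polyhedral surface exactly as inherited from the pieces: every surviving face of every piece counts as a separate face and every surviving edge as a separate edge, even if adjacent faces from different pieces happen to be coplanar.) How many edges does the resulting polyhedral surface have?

A 13-gonal bipyramid: V=15, E=39, F=26.
Attach a hexagonal pyramid (V=7, E=12, F=7) along a 3-gon: merge 3 vertices and 3 edges, delete both glued faces → V=19, E=48, F=31.
Attach an octagonal antiprism (V=16, E=32, F=18) along a 3-gon: merge 3 vertices and 3 edges, delete both glued faces → V=32, E=77, F=47.
Check: V − E + F = 32 − 77 + 47 = 2.

77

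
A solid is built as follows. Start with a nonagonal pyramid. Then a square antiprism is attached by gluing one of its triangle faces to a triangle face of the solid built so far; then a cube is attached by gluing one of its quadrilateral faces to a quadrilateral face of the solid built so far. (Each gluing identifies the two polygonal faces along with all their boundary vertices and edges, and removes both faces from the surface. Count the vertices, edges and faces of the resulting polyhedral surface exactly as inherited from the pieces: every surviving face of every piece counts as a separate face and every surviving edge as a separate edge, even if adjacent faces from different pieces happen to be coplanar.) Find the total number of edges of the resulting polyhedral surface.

A nonagonal pyramid: V=10, E=18, F=10.
Attach a square antiprism (V=8, E=16, F=10) along a 3-gon: merge 3 vertices and 3 edges, delete both glued faces → V=15, E=31, F=18.
Attach a cube (V=8, E=12, F=6) along a 4-gon: merge 4 vertices and 4 edges, delete both glued faces → V=19, E=39, F=22.
Check: V − E + F = 19 − 39 + 22 = 2.

39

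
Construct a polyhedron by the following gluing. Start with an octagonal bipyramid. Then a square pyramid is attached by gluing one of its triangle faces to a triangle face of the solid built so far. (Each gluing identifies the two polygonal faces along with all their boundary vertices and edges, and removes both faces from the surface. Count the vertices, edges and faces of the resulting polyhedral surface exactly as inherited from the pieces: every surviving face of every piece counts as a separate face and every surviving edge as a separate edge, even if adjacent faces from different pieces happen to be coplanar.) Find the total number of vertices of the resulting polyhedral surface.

12

An octagonal bipyramid: V=10, E=24, F=16.
Attach a square pyramid (V=5, E=8, F=5) along a 3-gon: merge 3 vertices and 3 edges, delete both glued faces → V=12, E=29, F=19.
Check: V − E + F = 12 − 29 + 19 = 2.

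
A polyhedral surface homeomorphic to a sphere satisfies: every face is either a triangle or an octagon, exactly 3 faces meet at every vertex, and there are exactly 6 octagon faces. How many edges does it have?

36

Let x be the number of triangles; then F = 6 + x.
Edge–face incidences: 2E = 8·6 + 3·x = 48 + 3x.
Every vertex has degree 3, so 3V = 2E.
Euler: V − E + F = 2 ⇒ (2E)/3 − E + (6 + x) = 2.
Multiply by 6: 2·(2E) − 3·(2E) + 6·(6 + x) = 12, i.e. 36 + 6x − (48 + 3x) = 12.
Collecting terms: 3x − 12 = 12, so 3x = 24, so x = 8.
Then 2E = 48 + 3·8 = 72, so E = 36, V = 2E/3 = 24, F = 6 + 8 = 14.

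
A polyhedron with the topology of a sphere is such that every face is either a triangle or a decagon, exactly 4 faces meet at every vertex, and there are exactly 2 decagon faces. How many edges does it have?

Let x be the number of triangles; then F = 2 + x.
Edge–face incidences: 2E = 10·2 + 3·x = 20 + 3x.
Every vertex has degree 4, so 4V = 2E.
Euler: V − E + F = 2 ⇒ (2E)/4 − E + (2 + x) = 2.
Multiply by 8: 2·(2E) − 4·(2E) + 8·(2 + x) = 16, i.e. 16 + 8x − 2·(20 + 3x) = 16.
Collecting terms: 2x − 24 = 16, so 2x = 40, so x = 20.
Then 2E = 20 + 3·20 = 80, so E = 40, V = 2E/4 = 20, F = 2 + 20 = 22.

40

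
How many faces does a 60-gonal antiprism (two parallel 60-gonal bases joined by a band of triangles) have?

122

An antiprism on an n-gon has two n-gon caps and 2n triangles: V = 2·60 = 120, E = 4·60 = 240, F = 2·60 + 2 = 122.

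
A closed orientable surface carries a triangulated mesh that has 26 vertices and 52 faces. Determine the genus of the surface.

Every face is a triangle, so 2E = 3·52 = 156, giving E = 78.
χ = V − E + F = 26 − 78 + 52 = 0.
For a closed orientable surface χ = 2 − 2g, so g = (2 − (0))/2 = 1.

1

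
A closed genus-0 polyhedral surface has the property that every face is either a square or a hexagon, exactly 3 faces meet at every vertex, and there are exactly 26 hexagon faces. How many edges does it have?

Let x be the number of squares; then F = 26 + x.
Edge–face incidences: 2E = 6·26 + 4·x = 156 + 4x.
Every vertex has degree 3, so 3V = 2E.
Euler: V − E + F = 2 ⇒ (2E)/3 − E + (26 + x) = 2.
Multiply by 6: 2·(2E) − 3·(2E) + 6·(26 + x) = 12, i.e. 156 + 6x − (156 + 4x) = 12.
Collecting terms: 2x = 12, so x = 6.
Then 2E = 156 + 4·6 = 180, so E = 90, V = 2E/3 = 60, F = 26 + 6 = 32.

90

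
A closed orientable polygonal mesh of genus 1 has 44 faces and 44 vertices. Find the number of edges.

For a closed orientable surface of genus 1, χ = 2 − 2·1 = 0.
E = V + F − (0) = 44 + 44 − (0) = 88.

88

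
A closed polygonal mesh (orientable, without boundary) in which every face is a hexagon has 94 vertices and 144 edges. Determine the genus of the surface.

Every face is a hexagon and each edge borders two faces, so 6F = 2·144, giving F = 48.
χ = V − E + F = 94 − 144 + 48 = -2.
For a closed orientable surface χ = 2 − 2g, so g = (2 − (-2))/2 = 2.

2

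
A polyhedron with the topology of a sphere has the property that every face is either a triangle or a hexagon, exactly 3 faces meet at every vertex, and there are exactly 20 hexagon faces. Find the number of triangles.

4

Let x be the number of triangles; then F = 20 + x.
Edge–face incidences: 2E = 6·20 + 3·x = 120 + 3x.
Every vertex has degree 3, so 3V = 2E.
Euler: V − E + F = 2 ⇒ (2E)/3 − E + (20 + x) = 2.
Multiply by 6: 2·(2E) − 3·(2E) + 6·(20 + x) = 12, i.e. 120 + 6x − (120 + 3x) = 12.
Collecting terms: 3x = 12, so x = 4.
Then 2E = 120 + 3·4 = 132, so E = 66, V = 2E/3 = 44, F = 20 + 4 = 24.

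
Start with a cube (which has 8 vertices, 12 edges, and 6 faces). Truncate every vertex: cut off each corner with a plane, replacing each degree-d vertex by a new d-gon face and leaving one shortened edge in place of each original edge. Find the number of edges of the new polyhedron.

Truncation replaces each original edge-end by a new vertex, so V′ = 2E = 24.
Each original edge survives, and each old vertex of degree d contributes d new edges; summing degrees gives Σd = 2E, so E′ = E + 2E = 3E = 36.
Each original face survives and each original vertex becomes one new face: F′ = F + V = 14.

36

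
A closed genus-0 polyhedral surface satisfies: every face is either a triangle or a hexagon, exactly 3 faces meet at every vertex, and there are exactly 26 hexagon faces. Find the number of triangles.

Let x be the number of triangles; then F = 26 + x.
Edge–face incidences: 2E = 6·26 + 3·x = 156 + 3x.
Every vertex has degree 3, so 3V = 2E.
Euler: V − E + F = 2 ⇒ (2E)/3 − E + (26 + x) = 2.
Multiply by 6: 2·(2E) − 3·(2E) + 6·(26 + x) = 12, i.e. 156 + 6x − (156 + 3x) = 12.
Collecting terms: 3x = 12, so x = 4.
Then 2E = 156 + 3·4 = 168, so E = 84, V = 2E/3 = 56, F = 26 + 4 = 30.

4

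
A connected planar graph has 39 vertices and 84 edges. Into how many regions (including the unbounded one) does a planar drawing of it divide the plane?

Euler's formula for a connected plane graph: V − E + F = 2, so F = 2 − 39 + 84 = 47.

47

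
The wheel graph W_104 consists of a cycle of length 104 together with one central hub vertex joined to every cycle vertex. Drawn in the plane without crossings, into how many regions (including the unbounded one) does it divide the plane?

W_104 has V = 104 + 1 = 105 vertices and E = 2·104 = 208 edges.
By Euler's formula F = 2 − V + E = 2 − 105 + 208 = 105.

105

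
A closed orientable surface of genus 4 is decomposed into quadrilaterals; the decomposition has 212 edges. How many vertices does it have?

100

χ = 2 − 2·4 = -6, and every face is a square so 4F = 2E.
F = 2E/4 = 106. Then V = -6 + E − F = -6 + 212 − 106 = 100.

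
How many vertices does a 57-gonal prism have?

A prism on an n-gon has two n-gon bases and n rectangular sides: V = 2·57 = 114, E = 3·57 = 171, F = 57 + 2 = 59.

114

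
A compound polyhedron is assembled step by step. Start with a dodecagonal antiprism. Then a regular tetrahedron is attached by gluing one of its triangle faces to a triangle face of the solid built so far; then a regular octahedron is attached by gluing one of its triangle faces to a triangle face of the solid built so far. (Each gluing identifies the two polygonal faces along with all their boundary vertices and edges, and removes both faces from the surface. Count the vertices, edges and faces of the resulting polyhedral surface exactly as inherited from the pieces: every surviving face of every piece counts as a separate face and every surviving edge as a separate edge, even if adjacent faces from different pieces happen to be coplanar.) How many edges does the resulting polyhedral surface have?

60

A dodecagonal antiprism: V=24, E=48, F=26.
Attach a regular tetrahedron (V=4, E=6, F=4) along a 3-gon: merge 3 vertices and 3 edges, delete both glued faces → V=25, E=51, F=28.
Attach a regular octahedron (V=6, E=12, F=8) along a 3-gon: merge 3 vertices and 3 edges, delete both glued faces → V=28, E=60, F=34.
Check: V − E + F = 28 − 60 + 34 = 2.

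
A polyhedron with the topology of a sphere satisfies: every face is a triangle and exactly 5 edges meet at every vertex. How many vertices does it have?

12

Each face has 3 edges and each edge borders two faces, so 2E = 3F.
Each vertex has degree 5, so 5V = 2E and hence V = 3F/5.
Euler: V − E + F = 2 ⇒ (3F/5) − (3F/2) + F = 2.
Multiply by 10: (6 − 15 + 10)F = 20, i.e. 1F = 20.
So F = 20, E = 3·20/2 = 30, V = 3·20/5 = 12.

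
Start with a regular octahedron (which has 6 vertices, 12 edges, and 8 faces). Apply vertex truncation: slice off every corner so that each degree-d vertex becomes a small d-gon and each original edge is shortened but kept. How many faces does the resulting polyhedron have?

Truncation replaces each original edge-end by a new vertex, so V′ = 2E = 24.
Each original edge survives, and each old vertex of degree d contributes d new edges; summing degrees gives Σd = 2E, so E′ = E + 2E = 3E = 36.
Each original face survives and each original vertex becomes one new face: F′ = F + V = 14.

14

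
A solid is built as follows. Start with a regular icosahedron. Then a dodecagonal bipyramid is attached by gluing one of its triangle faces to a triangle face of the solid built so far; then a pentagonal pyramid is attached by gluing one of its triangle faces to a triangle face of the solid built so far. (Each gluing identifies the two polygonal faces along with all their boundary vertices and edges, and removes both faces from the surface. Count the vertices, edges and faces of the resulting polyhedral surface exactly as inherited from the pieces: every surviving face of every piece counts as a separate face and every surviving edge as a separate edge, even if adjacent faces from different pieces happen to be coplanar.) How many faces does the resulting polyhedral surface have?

A regular icosahedron: V=12, E=30, F=20.
Attach a dodecagonal bipyramid (V=14, E=36, F=24) along a 3-gon: merge 3 vertices and 3 edges, delete both glued faces → V=23, E=63, F=42.
Attach a pentagonal pyramid (V=6, E=10, F=6) along a 3-gon: merge 3 vertices and 3 edges, delete both glued faces → V=26, E=70, F=46.
Check: V − E + F = 26 − 70 + 46 = 2.

46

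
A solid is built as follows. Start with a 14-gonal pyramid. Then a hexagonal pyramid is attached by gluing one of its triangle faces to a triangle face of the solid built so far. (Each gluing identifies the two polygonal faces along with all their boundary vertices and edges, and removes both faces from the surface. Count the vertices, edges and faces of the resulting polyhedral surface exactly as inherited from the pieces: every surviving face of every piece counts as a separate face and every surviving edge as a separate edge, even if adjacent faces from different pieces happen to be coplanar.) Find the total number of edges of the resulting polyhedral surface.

37

A 14-gonal pyramid: V=15, E=28, F=15.
Attach a hexagonal pyramid (V=7, E=12, F=7) along a 3-gon: merge 3 vertices and 3 edges, delete both glued faces → V=19, E=37, F=20.
Check: V − E + F = 19 − 37 + 20 = 2.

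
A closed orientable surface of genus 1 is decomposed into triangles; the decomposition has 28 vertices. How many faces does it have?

56

χ = 2 − 2·1 = 0, and every face is a triangle so 3F = 2E.
V − E + F = 0 with E = 3F/2 gives 28 − (3/2 − 1)·F = 0, so F = 56 and E = 84.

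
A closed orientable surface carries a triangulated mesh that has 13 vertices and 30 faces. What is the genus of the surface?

2

Every face is a triangle, so 2E = 3·30 = 90, giving E = 45.
χ = V − E + F = 13 − 45 + 30 = -2.
For a closed orientable surface χ = 2 − 2g, so g = (2 − (-2))/2 = 2.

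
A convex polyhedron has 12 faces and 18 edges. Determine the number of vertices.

8

Here V − E + F = 2.
V = 2 + E − F = 2 + 18 − 12 = 8.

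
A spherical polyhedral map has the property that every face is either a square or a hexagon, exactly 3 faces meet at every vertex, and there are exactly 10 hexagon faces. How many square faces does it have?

Let x be the number of squares; then F = 10 + x.
Edge–face incidences: 2E = 6·10 + 4·x = 60 + 4x.
Every vertex has degree 3, so 3V = 2E.
Euler: V − E + F = 2 ⇒ (2E)/3 − E + (10 + x) = 2.
Multiply by 6: 2·(2E) − 3·(2E) + 6·(10 + x) = 12, i.e. 60 + 6x − (60 + 4x) = 12.
Collecting terms: 2x = 12, so x = 6.
Then 2E = 60 + 4·6 = 84, so E = 42, V = 2E/3 = 28, F = 10 + 6 = 16.

6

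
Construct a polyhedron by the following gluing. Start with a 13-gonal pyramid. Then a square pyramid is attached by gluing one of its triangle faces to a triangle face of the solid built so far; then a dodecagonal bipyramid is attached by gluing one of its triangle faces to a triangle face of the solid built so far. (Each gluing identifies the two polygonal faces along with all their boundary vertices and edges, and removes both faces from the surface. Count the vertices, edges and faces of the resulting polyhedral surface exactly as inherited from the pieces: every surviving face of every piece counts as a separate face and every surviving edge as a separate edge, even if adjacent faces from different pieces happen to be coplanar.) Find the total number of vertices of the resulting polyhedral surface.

27

A 13-gonal pyramid: V=14, E=26, F=14.
Attach a square pyramid (V=5, E=8, F=5) along a 3-gon: merge 3 vertices and 3 edges, delete both glued faces → V=16, E=31, F=17.
Attach a dodecagonal bipyramid (V=14, E=36, F=24) along a 3-gon: merge 3 vertices and 3 edges, delete both glued faces → V=27, E=64, F=39.
Check: V − E + F = 27 − 64 + 39 = 2.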